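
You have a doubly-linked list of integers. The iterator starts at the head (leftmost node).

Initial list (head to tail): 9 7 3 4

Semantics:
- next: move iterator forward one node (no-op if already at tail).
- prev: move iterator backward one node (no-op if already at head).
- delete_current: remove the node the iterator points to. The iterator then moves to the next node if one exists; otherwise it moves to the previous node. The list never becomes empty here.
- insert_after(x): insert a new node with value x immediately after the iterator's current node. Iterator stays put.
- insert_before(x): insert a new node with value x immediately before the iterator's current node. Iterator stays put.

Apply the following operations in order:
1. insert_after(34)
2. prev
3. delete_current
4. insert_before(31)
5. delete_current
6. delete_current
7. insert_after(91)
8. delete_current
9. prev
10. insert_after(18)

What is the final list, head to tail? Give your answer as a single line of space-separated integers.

After 1 (insert_after(34)): list=[9, 34, 7, 3, 4] cursor@9
After 2 (prev): list=[9, 34, 7, 3, 4] cursor@9
After 3 (delete_current): list=[34, 7, 3, 4] cursor@34
After 4 (insert_before(31)): list=[31, 34, 7, 3, 4] cursor@34
After 5 (delete_current): list=[31, 7, 3, 4] cursor@7
After 6 (delete_current): list=[31, 3, 4] cursor@3
After 7 (insert_after(91)): list=[31, 3, 91, 4] cursor@3
After 8 (delete_current): list=[31, 91, 4] cursor@91
After 9 (prev): list=[31, 91, 4] cursor@31
After 10 (insert_after(18)): list=[31, 18, 91, 4] cursor@31

Answer: 31 18 91 4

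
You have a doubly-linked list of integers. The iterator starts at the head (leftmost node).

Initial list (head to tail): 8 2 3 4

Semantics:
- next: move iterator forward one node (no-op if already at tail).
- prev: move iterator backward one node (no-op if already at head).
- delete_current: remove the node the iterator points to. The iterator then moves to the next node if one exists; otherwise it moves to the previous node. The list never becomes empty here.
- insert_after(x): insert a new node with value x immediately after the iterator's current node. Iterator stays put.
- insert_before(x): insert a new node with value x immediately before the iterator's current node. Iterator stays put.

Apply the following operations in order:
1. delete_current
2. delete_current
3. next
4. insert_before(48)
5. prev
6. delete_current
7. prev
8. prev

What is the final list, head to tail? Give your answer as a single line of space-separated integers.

After 1 (delete_current): list=[2, 3, 4] cursor@2
After 2 (delete_current): list=[3, 4] cursor@3
After 3 (next): list=[3, 4] cursor@4
After 4 (insert_before(48)): list=[3, 48, 4] cursor@4
After 5 (prev): list=[3, 48, 4] cursor@48
After 6 (delete_current): list=[3, 4] cursor@4
After 7 (prev): list=[3, 4] cursor@3
After 8 (prev): list=[3, 4] cursor@3

Answer: 3 4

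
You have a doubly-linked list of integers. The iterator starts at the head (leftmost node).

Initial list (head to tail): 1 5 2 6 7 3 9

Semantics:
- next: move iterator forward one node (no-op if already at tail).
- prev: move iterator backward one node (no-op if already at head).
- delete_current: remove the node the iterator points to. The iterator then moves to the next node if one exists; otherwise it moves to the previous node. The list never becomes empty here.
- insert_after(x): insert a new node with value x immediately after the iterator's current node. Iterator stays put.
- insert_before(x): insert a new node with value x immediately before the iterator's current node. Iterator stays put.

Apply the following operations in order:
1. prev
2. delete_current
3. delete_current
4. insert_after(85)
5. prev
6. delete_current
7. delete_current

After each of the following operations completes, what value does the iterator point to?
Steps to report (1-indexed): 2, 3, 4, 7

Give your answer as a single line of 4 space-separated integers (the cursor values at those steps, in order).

After 1 (prev): list=[1, 5, 2, 6, 7, 3, 9] cursor@1
After 2 (delete_current): list=[5, 2, 6, 7, 3, 9] cursor@5
After 3 (delete_current): list=[2, 6, 7, 3, 9] cursor@2
After 4 (insert_after(85)): list=[2, 85, 6, 7, 3, 9] cursor@2
After 5 (prev): list=[2, 85, 6, 7, 3, 9] cursor@2
After 6 (delete_current): list=[85, 6, 7, 3, 9] cursor@85
After 7 (delete_current): list=[6, 7, 3, 9] cursor@6

Answer: 5 2 2 6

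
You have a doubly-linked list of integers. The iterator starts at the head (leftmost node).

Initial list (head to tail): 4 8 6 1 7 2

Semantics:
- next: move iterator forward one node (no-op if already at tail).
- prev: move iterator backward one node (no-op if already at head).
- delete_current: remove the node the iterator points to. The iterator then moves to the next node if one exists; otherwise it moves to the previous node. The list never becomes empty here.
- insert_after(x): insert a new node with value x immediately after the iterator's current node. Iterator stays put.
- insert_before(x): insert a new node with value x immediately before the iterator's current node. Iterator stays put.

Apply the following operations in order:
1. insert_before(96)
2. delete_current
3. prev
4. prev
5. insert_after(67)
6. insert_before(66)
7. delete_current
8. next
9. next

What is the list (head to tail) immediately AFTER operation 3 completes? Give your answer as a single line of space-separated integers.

After 1 (insert_before(96)): list=[96, 4, 8, 6, 1, 7, 2] cursor@4
After 2 (delete_current): list=[96, 8, 6, 1, 7, 2] cursor@8
After 3 (prev): list=[96, 8, 6, 1, 7, 2] cursor@96

Answer: 96 8 6 1 7 2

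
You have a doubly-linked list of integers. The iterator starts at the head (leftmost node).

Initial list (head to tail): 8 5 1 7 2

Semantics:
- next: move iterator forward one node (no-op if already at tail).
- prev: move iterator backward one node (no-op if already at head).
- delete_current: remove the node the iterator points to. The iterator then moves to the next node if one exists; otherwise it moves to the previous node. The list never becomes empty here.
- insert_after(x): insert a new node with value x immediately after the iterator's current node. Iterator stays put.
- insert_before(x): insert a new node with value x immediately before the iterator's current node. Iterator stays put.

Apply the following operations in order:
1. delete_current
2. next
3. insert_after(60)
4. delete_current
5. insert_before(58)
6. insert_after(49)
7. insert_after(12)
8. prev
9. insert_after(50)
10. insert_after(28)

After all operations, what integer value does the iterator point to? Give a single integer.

Answer: 58

Derivation:
After 1 (delete_current): list=[5, 1, 7, 2] cursor@5
After 2 (next): list=[5, 1, 7, 2] cursor@1
After 3 (insert_after(60)): list=[5, 1, 60, 7, 2] cursor@1
After 4 (delete_current): list=[5, 60, 7, 2] cursor@60
After 5 (insert_before(58)): list=[5, 58, 60, 7, 2] cursor@60
After 6 (insert_after(49)): list=[5, 58, 60, 49, 7, 2] cursor@60
After 7 (insert_after(12)): list=[5, 58, 60, 12, 49, 7, 2] cursor@60
After 8 (prev): list=[5, 58, 60, 12, 49, 7, 2] cursor@58
After 9 (insert_after(50)): list=[5, 58, 50, 60, 12, 49, 7, 2] cursor@58
After 10 (insert_after(28)): list=[5, 58, 28, 50, 60, 12, 49, 7, 2] cursor@58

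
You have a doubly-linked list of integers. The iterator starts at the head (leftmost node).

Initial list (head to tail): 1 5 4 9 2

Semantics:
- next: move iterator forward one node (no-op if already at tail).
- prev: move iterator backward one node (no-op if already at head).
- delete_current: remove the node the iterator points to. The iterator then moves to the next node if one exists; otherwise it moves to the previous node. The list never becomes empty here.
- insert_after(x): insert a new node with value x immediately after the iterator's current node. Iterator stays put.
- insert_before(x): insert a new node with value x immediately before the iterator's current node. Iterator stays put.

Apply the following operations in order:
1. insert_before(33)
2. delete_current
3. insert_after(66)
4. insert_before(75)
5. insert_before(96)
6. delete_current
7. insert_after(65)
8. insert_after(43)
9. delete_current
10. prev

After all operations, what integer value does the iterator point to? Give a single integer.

After 1 (insert_before(33)): list=[33, 1, 5, 4, 9, 2] cursor@1
After 2 (delete_current): list=[33, 5, 4, 9, 2] cursor@5
After 3 (insert_after(66)): list=[33, 5, 66, 4, 9, 2] cursor@5
After 4 (insert_before(75)): list=[33, 75, 5, 66, 4, 9, 2] cursor@5
After 5 (insert_before(96)): list=[33, 75, 96, 5, 66, 4, 9, 2] cursor@5
After 6 (delete_current): list=[33, 75, 96, 66, 4, 9, 2] cursor@66
After 7 (insert_after(65)): list=[33, 75, 96, 66, 65, 4, 9, 2] cursor@66
After 8 (insert_after(43)): list=[33, 75, 96, 66, 43, 65, 4, 9, 2] cursor@66
After 9 (delete_current): list=[33, 75, 96, 43, 65, 4, 9, 2] cursor@43
After 10 (prev): list=[33, 75, 96, 43, 65, 4, 9, 2] cursor@96

Answer: 96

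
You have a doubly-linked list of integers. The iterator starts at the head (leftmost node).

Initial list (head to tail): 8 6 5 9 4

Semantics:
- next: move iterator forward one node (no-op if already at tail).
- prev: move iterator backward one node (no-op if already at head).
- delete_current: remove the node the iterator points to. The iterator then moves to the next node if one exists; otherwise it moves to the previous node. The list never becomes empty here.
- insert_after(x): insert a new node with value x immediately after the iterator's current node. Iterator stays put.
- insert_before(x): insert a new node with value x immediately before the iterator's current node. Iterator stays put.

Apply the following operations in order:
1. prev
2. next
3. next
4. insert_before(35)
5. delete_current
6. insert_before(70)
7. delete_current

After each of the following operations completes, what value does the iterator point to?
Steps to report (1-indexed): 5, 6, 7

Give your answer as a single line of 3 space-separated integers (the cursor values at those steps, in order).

After 1 (prev): list=[8, 6, 5, 9, 4] cursor@8
After 2 (next): list=[8, 6, 5, 9, 4] cursor@6
After 3 (next): list=[8, 6, 5, 9, 4] cursor@5
After 4 (insert_before(35)): list=[8, 6, 35, 5, 9, 4] cursor@5
After 5 (delete_current): list=[8, 6, 35, 9, 4] cursor@9
After 6 (insert_before(70)): list=[8, 6, 35, 70, 9, 4] cursor@9
After 7 (delete_current): list=[8, 6, 35, 70, 4] cursor@4

Answer: 9 9 4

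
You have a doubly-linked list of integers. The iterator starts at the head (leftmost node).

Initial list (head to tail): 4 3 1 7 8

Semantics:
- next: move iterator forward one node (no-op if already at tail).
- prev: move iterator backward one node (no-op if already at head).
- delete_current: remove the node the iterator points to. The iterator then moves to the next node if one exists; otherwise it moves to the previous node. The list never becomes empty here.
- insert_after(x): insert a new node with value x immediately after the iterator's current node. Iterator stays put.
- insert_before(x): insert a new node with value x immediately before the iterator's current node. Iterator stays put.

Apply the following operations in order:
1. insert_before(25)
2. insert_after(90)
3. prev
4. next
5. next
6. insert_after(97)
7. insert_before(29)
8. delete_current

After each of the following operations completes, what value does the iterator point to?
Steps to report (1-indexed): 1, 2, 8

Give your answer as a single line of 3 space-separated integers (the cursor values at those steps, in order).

Answer: 4 4 97

Derivation:
After 1 (insert_before(25)): list=[25, 4, 3, 1, 7, 8] cursor@4
After 2 (insert_after(90)): list=[25, 4, 90, 3, 1, 7, 8] cursor@4
After 3 (prev): list=[25, 4, 90, 3, 1, 7, 8] cursor@25
After 4 (next): list=[25, 4, 90, 3, 1, 7, 8] cursor@4
After 5 (next): list=[25, 4, 90, 3, 1, 7, 8] cursor@90
After 6 (insert_after(97)): list=[25, 4, 90, 97, 3, 1, 7, 8] cursor@90
After 7 (insert_before(29)): list=[25, 4, 29, 90, 97, 3, 1, 7, 8] cursor@90
After 8 (delete_current): list=[25, 4, 29, 97, 3, 1, 7, 8] cursor@97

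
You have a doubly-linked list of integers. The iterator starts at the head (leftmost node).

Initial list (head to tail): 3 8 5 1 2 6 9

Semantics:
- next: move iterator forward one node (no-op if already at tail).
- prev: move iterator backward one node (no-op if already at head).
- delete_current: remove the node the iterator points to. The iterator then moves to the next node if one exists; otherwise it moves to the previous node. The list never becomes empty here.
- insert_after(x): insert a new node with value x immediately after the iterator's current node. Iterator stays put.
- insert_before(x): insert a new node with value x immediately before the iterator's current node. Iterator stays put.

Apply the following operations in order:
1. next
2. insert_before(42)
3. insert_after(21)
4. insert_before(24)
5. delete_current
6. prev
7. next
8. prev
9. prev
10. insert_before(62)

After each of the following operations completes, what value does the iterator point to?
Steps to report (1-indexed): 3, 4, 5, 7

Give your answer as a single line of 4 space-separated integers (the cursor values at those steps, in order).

After 1 (next): list=[3, 8, 5, 1, 2, 6, 9] cursor@8
After 2 (insert_before(42)): list=[3, 42, 8, 5, 1, 2, 6, 9] cursor@8
After 3 (insert_after(21)): list=[3, 42, 8, 21, 5, 1, 2, 6, 9] cursor@8
After 4 (insert_before(24)): list=[3, 42, 24, 8, 21, 5, 1, 2, 6, 9] cursor@8
After 5 (delete_current): list=[3, 42, 24, 21, 5, 1, 2, 6, 9] cursor@21
After 6 (prev): list=[3, 42, 24, 21, 5, 1, 2, 6, 9] cursor@24
After 7 (next): list=[3, 42, 24, 21, 5, 1, 2, 6, 9] cursor@21
After 8 (prev): list=[3, 42, 24, 21, 5, 1, 2, 6, 9] cursor@24
After 9 (prev): list=[3, 42, 24, 21, 5, 1, 2, 6, 9] cursor@42
After 10 (insert_before(62)): list=[3, 62, 42, 24, 21, 5, 1, 2, 6, 9] cursor@42

Answer: 8 8 21 21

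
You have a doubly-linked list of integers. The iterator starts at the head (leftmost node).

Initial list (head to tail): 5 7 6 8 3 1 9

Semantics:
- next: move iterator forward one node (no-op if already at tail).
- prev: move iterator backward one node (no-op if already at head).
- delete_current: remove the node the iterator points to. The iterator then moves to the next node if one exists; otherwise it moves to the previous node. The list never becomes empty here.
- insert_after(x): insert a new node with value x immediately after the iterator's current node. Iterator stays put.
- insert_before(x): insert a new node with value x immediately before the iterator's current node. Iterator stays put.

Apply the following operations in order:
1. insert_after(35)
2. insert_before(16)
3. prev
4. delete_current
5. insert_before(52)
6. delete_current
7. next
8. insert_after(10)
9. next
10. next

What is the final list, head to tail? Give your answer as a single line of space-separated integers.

Answer: 52 35 7 10 6 8 3 1 9

Derivation:
After 1 (insert_after(35)): list=[5, 35, 7, 6, 8, 3, 1, 9] cursor@5
After 2 (insert_before(16)): list=[16, 5, 35, 7, 6, 8, 3, 1, 9] cursor@5
After 3 (prev): list=[16, 5, 35, 7, 6, 8, 3, 1, 9] cursor@16
After 4 (delete_current): list=[5, 35, 7, 6, 8, 3, 1, 9] cursor@5
After 5 (insert_before(52)): list=[52, 5, 35, 7, 6, 8, 3, 1, 9] cursor@5
After 6 (delete_current): list=[52, 35, 7, 6, 8, 3, 1, 9] cursor@35
After 7 (next): list=[52, 35, 7, 6, 8, 3, 1, 9] cursor@7
After 8 (insert_after(10)): list=[52, 35, 7, 10, 6, 8, 3, 1, 9] cursor@7
After 9 (next): list=[52, 35, 7, 10, 6, 8, 3, 1, 9] cursor@10
After 10 (next): list=[52, 35, 7, 10, 6, 8, 3, 1, 9] cursor@6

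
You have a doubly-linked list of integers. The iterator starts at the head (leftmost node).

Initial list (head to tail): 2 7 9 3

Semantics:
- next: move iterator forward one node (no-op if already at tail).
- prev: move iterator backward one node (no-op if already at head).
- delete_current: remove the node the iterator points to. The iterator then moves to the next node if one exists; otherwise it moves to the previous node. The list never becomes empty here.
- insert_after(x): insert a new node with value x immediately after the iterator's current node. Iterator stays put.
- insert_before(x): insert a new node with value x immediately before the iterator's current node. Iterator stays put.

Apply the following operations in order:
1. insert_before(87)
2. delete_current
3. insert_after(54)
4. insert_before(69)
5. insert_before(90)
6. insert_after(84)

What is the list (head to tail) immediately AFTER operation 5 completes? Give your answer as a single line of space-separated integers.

Answer: 87 69 90 7 54 9 3

Derivation:
After 1 (insert_before(87)): list=[87, 2, 7, 9, 3] cursor@2
After 2 (delete_current): list=[87, 7, 9, 3] cursor@7
After 3 (insert_after(54)): list=[87, 7, 54, 9, 3] cursor@7
After 4 (insert_before(69)): list=[87, 69, 7, 54, 9, 3] cursor@7
After 5 (insert_before(90)): list=[87, 69, 90, 7, 54, 9, 3] cursor@7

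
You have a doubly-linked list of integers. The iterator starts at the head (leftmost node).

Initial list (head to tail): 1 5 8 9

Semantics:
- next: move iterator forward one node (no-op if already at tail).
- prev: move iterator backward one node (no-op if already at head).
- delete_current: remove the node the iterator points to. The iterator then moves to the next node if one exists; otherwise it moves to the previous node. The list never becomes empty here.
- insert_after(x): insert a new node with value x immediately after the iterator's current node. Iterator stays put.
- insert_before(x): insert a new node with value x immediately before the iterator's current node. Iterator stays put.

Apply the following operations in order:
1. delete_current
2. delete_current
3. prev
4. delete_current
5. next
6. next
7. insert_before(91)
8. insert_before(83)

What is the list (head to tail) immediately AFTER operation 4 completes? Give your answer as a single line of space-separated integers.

Answer: 9

Derivation:
After 1 (delete_current): list=[5, 8, 9] cursor@5
After 2 (delete_current): list=[8, 9] cursor@8
After 3 (prev): list=[8, 9] cursor@8
After 4 (delete_current): list=[9] cursor@9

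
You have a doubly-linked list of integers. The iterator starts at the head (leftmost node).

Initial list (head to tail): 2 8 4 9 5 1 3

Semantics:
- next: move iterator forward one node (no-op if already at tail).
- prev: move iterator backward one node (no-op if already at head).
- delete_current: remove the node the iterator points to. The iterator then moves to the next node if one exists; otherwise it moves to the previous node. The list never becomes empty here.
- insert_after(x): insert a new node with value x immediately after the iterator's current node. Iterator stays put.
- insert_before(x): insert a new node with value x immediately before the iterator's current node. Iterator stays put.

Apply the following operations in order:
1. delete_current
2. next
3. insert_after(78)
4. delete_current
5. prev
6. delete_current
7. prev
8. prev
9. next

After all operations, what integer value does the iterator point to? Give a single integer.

After 1 (delete_current): list=[8, 4, 9, 5, 1, 3] cursor@8
After 2 (next): list=[8, 4, 9, 5, 1, 3] cursor@4
After 3 (insert_after(78)): list=[8, 4, 78, 9, 5, 1, 3] cursor@4
After 4 (delete_current): list=[8, 78, 9, 5, 1, 3] cursor@78
After 5 (prev): list=[8, 78, 9, 5, 1, 3] cursor@8
After 6 (delete_current): list=[78, 9, 5, 1, 3] cursor@78
After 7 (prev): list=[78, 9, 5, 1, 3] cursor@78
After 8 (prev): list=[78, 9, 5, 1, 3] cursor@78
After 9 (next): list=[78, 9, 5, 1, 3] cursor@9

Answer: 9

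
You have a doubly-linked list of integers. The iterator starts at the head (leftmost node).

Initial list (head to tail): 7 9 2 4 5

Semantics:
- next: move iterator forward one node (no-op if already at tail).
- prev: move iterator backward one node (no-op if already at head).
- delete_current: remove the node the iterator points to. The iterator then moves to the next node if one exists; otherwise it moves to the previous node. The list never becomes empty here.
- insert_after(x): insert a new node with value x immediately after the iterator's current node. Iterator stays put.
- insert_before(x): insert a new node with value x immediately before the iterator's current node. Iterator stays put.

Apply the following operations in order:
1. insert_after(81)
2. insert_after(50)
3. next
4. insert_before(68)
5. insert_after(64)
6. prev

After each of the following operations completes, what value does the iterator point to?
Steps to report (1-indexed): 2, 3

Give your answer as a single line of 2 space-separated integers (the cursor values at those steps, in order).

Answer: 7 50

Derivation:
After 1 (insert_after(81)): list=[7, 81, 9, 2, 4, 5] cursor@7
After 2 (insert_after(50)): list=[7, 50, 81, 9, 2, 4, 5] cursor@7
After 3 (next): list=[7, 50, 81, 9, 2, 4, 5] cursor@50
After 4 (insert_before(68)): list=[7, 68, 50, 81, 9, 2, 4, 5] cursor@50
After 5 (insert_after(64)): list=[7, 68, 50, 64, 81, 9, 2, 4, 5] cursor@50
After 6 (prev): list=[7, 68, 50, 64, 81, 9, 2, 4, 5] cursor@68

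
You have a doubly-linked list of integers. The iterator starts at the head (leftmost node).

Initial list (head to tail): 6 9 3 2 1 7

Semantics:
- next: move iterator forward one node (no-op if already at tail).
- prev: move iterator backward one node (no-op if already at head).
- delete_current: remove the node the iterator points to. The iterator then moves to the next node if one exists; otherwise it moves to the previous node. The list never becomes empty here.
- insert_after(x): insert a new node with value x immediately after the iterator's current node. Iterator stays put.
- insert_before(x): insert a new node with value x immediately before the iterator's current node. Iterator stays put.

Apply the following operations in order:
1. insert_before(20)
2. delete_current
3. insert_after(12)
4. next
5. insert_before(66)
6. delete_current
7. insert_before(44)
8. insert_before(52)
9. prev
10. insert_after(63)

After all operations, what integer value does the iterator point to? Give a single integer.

Answer: 52

Derivation:
After 1 (insert_before(20)): list=[20, 6, 9, 3, 2, 1, 7] cursor@6
After 2 (delete_current): list=[20, 9, 3, 2, 1, 7] cursor@9
After 3 (insert_after(12)): list=[20, 9, 12, 3, 2, 1, 7] cursor@9
After 4 (next): list=[20, 9, 12, 3, 2, 1, 7] cursor@12
After 5 (insert_before(66)): list=[20, 9, 66, 12, 3, 2, 1, 7] cursor@12
After 6 (delete_current): list=[20, 9, 66, 3, 2, 1, 7] cursor@3
After 7 (insert_before(44)): list=[20, 9, 66, 44, 3, 2, 1, 7] cursor@3
After 8 (insert_before(52)): list=[20, 9, 66, 44, 52, 3, 2, 1, 7] cursor@3
After 9 (prev): list=[20, 9, 66, 44, 52, 3, 2, 1, 7] cursor@52
After 10 (insert_after(63)): list=[20, 9, 66, 44, 52, 63, 3, 2, 1, 7] cursor@52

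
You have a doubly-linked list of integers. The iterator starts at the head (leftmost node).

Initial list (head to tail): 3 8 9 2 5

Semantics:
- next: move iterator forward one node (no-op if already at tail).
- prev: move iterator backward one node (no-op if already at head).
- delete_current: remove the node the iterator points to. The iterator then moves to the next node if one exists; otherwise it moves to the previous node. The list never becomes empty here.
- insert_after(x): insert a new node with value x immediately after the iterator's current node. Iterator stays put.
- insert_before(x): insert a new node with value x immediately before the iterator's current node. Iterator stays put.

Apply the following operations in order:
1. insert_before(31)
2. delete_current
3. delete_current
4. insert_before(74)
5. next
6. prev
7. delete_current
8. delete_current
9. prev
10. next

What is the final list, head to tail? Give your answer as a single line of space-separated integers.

After 1 (insert_before(31)): list=[31, 3, 8, 9, 2, 5] cursor@3
After 2 (delete_current): list=[31, 8, 9, 2, 5] cursor@8
After 3 (delete_current): list=[31, 9, 2, 5] cursor@9
After 4 (insert_before(74)): list=[31, 74, 9, 2, 5] cursor@9
After 5 (next): list=[31, 74, 9, 2, 5] cursor@2
After 6 (prev): list=[31, 74, 9, 2, 5] cursor@9
After 7 (delete_current): list=[31, 74, 2, 5] cursor@2
After 8 (delete_current): list=[31, 74, 5] cursor@5
After 9 (prev): list=[31, 74, 5] cursor@74
After 10 (next): list=[31, 74, 5] cursor@5

Answer: 31 74 5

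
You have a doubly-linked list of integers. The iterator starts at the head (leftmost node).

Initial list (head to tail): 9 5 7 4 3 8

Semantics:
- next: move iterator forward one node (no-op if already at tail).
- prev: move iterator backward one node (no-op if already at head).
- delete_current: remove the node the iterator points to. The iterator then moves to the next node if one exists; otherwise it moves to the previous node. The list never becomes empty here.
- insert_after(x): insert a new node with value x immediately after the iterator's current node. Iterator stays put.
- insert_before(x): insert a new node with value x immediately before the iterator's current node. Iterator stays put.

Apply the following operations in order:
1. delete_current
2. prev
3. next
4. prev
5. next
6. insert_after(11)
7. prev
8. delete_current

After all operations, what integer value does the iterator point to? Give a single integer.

After 1 (delete_current): list=[5, 7, 4, 3, 8] cursor@5
After 2 (prev): list=[5, 7, 4, 3, 8] cursor@5
After 3 (next): list=[5, 7, 4, 3, 8] cursor@7
After 4 (prev): list=[5, 7, 4, 3, 8] cursor@5
After 5 (next): list=[5, 7, 4, 3, 8] cursor@7
After 6 (insert_after(11)): list=[5, 7, 11, 4, 3, 8] cursor@7
After 7 (prev): list=[5, 7, 11, 4, 3, 8] cursor@5
After 8 (delete_current): list=[7, 11, 4, 3, 8] cursor@7

Answer: 7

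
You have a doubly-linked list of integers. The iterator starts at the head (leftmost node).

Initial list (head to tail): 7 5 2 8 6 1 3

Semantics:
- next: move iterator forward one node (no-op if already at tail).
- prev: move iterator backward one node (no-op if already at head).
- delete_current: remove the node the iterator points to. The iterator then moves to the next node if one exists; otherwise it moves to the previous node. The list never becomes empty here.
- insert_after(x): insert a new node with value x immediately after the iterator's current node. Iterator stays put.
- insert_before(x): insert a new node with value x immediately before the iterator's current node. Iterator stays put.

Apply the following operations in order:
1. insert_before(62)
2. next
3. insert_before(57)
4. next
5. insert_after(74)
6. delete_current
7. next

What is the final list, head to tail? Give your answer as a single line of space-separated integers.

Answer: 62 7 57 5 74 8 6 1 3

Derivation:
After 1 (insert_before(62)): list=[62, 7, 5, 2, 8, 6, 1, 3] cursor@7
After 2 (next): list=[62, 7, 5, 2, 8, 6, 1, 3] cursor@5
After 3 (insert_before(57)): list=[62, 7, 57, 5, 2, 8, 6, 1, 3] cursor@5
After 4 (next): list=[62, 7, 57, 5, 2, 8, 6, 1, 3] cursor@2
After 5 (insert_after(74)): list=[62, 7, 57, 5, 2, 74, 8, 6, 1, 3] cursor@2
After 6 (delete_current): list=[62, 7, 57, 5, 74, 8, 6, 1, 3] cursor@74
After 7 (next): list=[62, 7, 57, 5, 74, 8, 6, 1, 3] cursor@8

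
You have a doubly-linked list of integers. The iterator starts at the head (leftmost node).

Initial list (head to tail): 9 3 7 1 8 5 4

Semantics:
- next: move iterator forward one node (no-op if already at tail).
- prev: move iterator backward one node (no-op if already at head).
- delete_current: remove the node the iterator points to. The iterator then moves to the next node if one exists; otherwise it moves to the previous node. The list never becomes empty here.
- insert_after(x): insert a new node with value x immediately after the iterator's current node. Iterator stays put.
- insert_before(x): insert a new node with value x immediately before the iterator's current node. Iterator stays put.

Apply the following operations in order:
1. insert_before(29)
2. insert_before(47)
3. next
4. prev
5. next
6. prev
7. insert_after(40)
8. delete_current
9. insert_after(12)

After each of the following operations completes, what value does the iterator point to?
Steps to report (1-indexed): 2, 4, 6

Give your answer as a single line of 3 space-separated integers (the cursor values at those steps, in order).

Answer: 9 9 9

Derivation:
After 1 (insert_before(29)): list=[29, 9, 3, 7, 1, 8, 5, 4] cursor@9
After 2 (insert_before(47)): list=[29, 47, 9, 3, 7, 1, 8, 5, 4] cursor@9
After 3 (next): list=[29, 47, 9, 3, 7, 1, 8, 5, 4] cursor@3
After 4 (prev): list=[29, 47, 9, 3, 7, 1, 8, 5, 4] cursor@9
After 5 (next): list=[29, 47, 9, 3, 7, 1, 8, 5, 4] cursor@3
After 6 (prev): list=[29, 47, 9, 3, 7, 1, 8, 5, 4] cursor@9
After 7 (insert_after(40)): list=[29, 47, 9, 40, 3, 7, 1, 8, 5, 4] cursor@9
After 8 (delete_current): list=[29, 47, 40, 3, 7, 1, 8, 5, 4] cursor@40
After 9 (insert_after(12)): list=[29, 47, 40, 12, 3, 7, 1, 8, 5, 4] cursor@40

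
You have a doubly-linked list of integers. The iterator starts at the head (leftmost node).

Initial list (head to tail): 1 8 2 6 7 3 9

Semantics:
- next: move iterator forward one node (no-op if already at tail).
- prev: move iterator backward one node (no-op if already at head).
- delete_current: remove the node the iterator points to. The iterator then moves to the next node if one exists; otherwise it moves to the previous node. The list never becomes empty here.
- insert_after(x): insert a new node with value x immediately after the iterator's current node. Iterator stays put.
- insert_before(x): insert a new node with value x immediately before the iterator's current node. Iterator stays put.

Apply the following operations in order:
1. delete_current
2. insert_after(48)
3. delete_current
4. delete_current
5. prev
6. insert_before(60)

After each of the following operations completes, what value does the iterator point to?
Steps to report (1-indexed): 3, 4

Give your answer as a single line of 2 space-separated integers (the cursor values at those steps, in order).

Answer: 48 2

Derivation:
After 1 (delete_current): list=[8, 2, 6, 7, 3, 9] cursor@8
After 2 (insert_after(48)): list=[8, 48, 2, 6, 7, 3, 9] cursor@8
After 3 (delete_current): list=[48, 2, 6, 7, 3, 9] cursor@48
After 4 (delete_current): list=[2, 6, 7, 3, 9] cursor@2
After 5 (prev): list=[2, 6, 7, 3, 9] cursor@2
After 6 (insert_before(60)): list=[60, 2, 6, 7, 3, 9] cursor@2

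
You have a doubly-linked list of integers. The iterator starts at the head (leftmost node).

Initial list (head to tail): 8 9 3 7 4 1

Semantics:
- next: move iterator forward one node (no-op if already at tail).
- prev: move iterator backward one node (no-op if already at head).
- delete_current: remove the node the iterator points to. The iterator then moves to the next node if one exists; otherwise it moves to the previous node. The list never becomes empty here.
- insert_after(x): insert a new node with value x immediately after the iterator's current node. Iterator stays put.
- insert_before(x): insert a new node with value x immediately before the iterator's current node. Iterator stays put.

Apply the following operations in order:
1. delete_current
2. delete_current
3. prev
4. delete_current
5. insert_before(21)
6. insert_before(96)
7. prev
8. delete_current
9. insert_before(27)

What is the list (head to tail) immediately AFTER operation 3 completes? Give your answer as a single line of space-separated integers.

After 1 (delete_current): list=[9, 3, 7, 4, 1] cursor@9
After 2 (delete_current): list=[3, 7, 4, 1] cursor@3
After 3 (prev): list=[3, 7, 4, 1] cursor@3

Answer: 3 7 4 1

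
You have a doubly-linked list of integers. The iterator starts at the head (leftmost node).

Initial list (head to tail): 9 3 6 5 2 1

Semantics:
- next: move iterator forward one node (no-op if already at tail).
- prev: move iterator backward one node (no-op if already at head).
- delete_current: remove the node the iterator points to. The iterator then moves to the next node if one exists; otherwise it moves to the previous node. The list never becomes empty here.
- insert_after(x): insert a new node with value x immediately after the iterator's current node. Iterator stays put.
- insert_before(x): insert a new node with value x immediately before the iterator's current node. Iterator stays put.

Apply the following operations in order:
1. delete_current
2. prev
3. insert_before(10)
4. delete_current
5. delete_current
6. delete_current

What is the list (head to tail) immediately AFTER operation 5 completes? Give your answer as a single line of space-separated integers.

After 1 (delete_current): list=[3, 6, 5, 2, 1] cursor@3
After 2 (prev): list=[3, 6, 5, 2, 1] cursor@3
After 3 (insert_before(10)): list=[10, 3, 6, 5, 2, 1] cursor@3
After 4 (delete_current): list=[10, 6, 5, 2, 1] cursor@6
After 5 (delete_current): list=[10, 5, 2, 1] cursor@5

Answer: 10 5 2 1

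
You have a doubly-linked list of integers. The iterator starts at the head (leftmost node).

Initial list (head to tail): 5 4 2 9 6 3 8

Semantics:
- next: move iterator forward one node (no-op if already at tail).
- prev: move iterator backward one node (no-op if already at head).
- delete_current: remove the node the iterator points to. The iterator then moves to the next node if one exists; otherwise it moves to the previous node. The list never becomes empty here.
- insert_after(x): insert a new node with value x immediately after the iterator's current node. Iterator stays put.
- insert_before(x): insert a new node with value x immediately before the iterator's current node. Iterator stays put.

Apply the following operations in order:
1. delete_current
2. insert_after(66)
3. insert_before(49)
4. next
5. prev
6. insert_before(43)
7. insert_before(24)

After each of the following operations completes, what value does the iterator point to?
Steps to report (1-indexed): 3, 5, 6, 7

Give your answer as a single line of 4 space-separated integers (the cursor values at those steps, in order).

Answer: 4 4 4 4

Derivation:
After 1 (delete_current): list=[4, 2, 9, 6, 3, 8] cursor@4
After 2 (insert_after(66)): list=[4, 66, 2, 9, 6, 3, 8] cursor@4
After 3 (insert_before(49)): list=[49, 4, 66, 2, 9, 6, 3, 8] cursor@4
After 4 (next): list=[49, 4, 66, 2, 9, 6, 3, 8] cursor@66
After 5 (prev): list=[49, 4, 66, 2, 9, 6, 3, 8] cursor@4
After 6 (insert_before(43)): list=[49, 43, 4, 66, 2, 9, 6, 3, 8] cursor@4
After 7 (insert_before(24)): list=[49, 43, 24, 4, 66, 2, 9, 6, 3, 8] cursor@4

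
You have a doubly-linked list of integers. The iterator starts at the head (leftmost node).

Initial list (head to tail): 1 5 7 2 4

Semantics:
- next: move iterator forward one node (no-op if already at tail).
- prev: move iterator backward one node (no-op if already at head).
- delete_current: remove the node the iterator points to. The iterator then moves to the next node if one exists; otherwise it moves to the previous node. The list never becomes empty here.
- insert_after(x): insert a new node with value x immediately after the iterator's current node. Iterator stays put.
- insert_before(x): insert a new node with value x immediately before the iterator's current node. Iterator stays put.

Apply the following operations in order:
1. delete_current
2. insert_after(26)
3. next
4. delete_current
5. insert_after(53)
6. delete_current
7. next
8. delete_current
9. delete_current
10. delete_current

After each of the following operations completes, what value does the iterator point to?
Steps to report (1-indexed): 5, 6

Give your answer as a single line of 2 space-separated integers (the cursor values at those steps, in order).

Answer: 7 53

Derivation:
After 1 (delete_current): list=[5, 7, 2, 4] cursor@5
After 2 (insert_after(26)): list=[5, 26, 7, 2, 4] cursor@5
After 3 (next): list=[5, 26, 7, 2, 4] cursor@26
After 4 (delete_current): list=[5, 7, 2, 4] cursor@7
After 5 (insert_after(53)): list=[5, 7, 53, 2, 4] cursor@7
After 6 (delete_current): list=[5, 53, 2, 4] cursor@53
After 7 (next): list=[5, 53, 2, 4] cursor@2
After 8 (delete_current): list=[5, 53, 4] cursor@4
After 9 (delete_current): list=[5, 53] cursor@53
After 10 (delete_current): list=[5] cursor@5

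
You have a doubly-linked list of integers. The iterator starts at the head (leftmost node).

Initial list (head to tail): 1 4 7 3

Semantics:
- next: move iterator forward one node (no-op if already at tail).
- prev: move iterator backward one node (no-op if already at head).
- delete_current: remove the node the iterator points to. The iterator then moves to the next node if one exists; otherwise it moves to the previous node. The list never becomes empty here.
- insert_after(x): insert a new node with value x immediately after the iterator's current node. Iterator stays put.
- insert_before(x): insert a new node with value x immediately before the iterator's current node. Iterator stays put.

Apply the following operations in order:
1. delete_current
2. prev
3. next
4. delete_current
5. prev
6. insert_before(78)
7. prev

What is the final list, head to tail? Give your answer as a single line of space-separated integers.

After 1 (delete_current): list=[4, 7, 3] cursor@4
After 2 (prev): list=[4, 7, 3] cursor@4
After 3 (next): list=[4, 7, 3] cursor@7
After 4 (delete_current): list=[4, 3] cursor@3
After 5 (prev): list=[4, 3] cursor@4
After 6 (insert_before(78)): list=[78, 4, 3] cursor@4
After 7 (prev): list=[78, 4, 3] cursor@78

Answer: 78 4 3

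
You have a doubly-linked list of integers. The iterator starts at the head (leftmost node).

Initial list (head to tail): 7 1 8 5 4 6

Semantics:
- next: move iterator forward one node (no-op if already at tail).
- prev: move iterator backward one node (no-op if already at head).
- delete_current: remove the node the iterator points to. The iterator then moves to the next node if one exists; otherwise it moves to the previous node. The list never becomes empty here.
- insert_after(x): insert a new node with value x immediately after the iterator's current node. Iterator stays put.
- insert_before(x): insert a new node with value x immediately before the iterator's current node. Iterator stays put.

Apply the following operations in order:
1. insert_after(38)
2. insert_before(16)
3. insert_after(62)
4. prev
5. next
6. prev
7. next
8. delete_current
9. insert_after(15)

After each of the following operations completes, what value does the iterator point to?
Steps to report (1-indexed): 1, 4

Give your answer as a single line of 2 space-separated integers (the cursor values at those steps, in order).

Answer: 7 16

Derivation:
After 1 (insert_after(38)): list=[7, 38, 1, 8, 5, 4, 6] cursor@7
After 2 (insert_before(16)): list=[16, 7, 38, 1, 8, 5, 4, 6] cursor@7
After 3 (insert_after(62)): list=[16, 7, 62, 38, 1, 8, 5, 4, 6] cursor@7
After 4 (prev): list=[16, 7, 62, 38, 1, 8, 5, 4, 6] cursor@16
After 5 (next): list=[16, 7, 62, 38, 1, 8, 5, 4, 6] cursor@7
After 6 (prev): list=[16, 7, 62, 38, 1, 8, 5, 4, 6] cursor@16
After 7 (next): list=[16, 7, 62, 38, 1, 8, 5, 4, 6] cursor@7
After 8 (delete_current): list=[16, 62, 38, 1, 8, 5, 4, 6] cursor@62
After 9 (insert_after(15)): list=[16, 62, 15, 38, 1, 8, 5, 4, 6] cursor@62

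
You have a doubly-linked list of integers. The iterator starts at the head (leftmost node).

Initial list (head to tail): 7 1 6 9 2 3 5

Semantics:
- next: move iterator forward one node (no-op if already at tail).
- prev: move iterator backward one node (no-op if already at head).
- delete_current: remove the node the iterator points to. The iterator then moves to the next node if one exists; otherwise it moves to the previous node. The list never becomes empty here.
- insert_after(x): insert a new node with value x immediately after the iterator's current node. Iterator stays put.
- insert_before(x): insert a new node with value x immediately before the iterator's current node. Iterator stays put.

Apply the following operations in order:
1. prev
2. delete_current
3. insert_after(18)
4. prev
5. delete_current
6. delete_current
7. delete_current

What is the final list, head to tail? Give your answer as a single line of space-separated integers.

Answer: 9 2 3 5

Derivation:
After 1 (prev): list=[7, 1, 6, 9, 2, 3, 5] cursor@7
After 2 (delete_current): list=[1, 6, 9, 2, 3, 5] cursor@1
After 3 (insert_after(18)): list=[1, 18, 6, 9, 2, 3, 5] cursor@1
After 4 (prev): list=[1, 18, 6, 9, 2, 3, 5] cursor@1
After 5 (delete_current): list=[18, 6, 9, 2, 3, 5] cursor@18
After 6 (delete_current): list=[6, 9, 2, 3, 5] cursor@6
After 7 (delete_current): list=[9, 2, 3, 5] cursor@9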